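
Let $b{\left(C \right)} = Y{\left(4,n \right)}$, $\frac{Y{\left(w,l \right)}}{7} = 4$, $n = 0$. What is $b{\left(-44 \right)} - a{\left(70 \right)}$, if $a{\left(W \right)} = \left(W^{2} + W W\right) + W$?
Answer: $-9842$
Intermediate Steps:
$a{\left(W \right)} = W + 2 W^{2}$ ($a{\left(W \right)} = \left(W^{2} + W^{2}\right) + W = 2 W^{2} + W = W + 2 W^{2}$)
$Y{\left(w,l \right)} = 28$ ($Y{\left(w,l \right)} = 7 \cdot 4 = 28$)
$b{\left(C \right)} = 28$
$b{\left(-44 \right)} - a{\left(70 \right)} = 28 - 70 \left(1 + 2 \cdot 70\right) = 28 - 70 \left(1 + 140\right) = 28 - 70 \cdot 141 = 28 - 9870 = -9842$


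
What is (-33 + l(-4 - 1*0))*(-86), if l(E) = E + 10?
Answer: 2322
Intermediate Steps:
l(E) = 10 + E
(-33 + l(-4 - 1*0))*(-86) = (-33 + (10 + (-4 - 1*0)))*(-86) = (-33 + (10 + (-4 + 0)))*(-86) = (-33 + (10 - 4))*(-86) = (-33 + 6)*(-86) = -27*(-86) = 2322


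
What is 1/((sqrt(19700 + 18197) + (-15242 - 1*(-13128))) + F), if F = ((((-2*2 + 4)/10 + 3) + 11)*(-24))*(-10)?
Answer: 1246/1514619 - sqrt(37897)/1514619 ≈ 0.00069412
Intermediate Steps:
F = 3360 (F = ((((-4 + 4)*(1/10) + 3) + 11)*(-24))*(-10) = (((0*(1/10) + 3) + 11)*(-24))*(-10) = (((0 + 3) + 11)*(-24))*(-10) = ((3 + 11)*(-24))*(-10) = (14*(-24))*(-10) = -336*(-10) = 3360)
1/((sqrt(19700 + 18197) + (-15242 - 1*(-13128))) + F) = 1/((sqrt(19700 + 18197) + (-15242 - 1*(-13128))) + 3360) = 1/((sqrt(37897) + (-15242 + 13128)) + 3360) = 1/((sqrt(37897) - 2114) + 3360) = 1/((-2114 + sqrt(37897)) + 3360) = 1/(1246 + sqrt(37897))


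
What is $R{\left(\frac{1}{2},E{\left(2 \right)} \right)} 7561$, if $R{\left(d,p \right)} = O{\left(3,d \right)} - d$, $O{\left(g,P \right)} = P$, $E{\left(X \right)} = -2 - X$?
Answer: $0$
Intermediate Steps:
$R{\left(d,p \right)} = 0$ ($R{\left(d,p \right)} = d - d = 0$)
$R{\left(\frac{1}{2},E{\left(2 \right)} \right)} 7561 = 0 \cdot 7561 = 0$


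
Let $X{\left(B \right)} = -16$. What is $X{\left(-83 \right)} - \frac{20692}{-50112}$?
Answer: $- \frac{195275}{12528} \approx -15.587$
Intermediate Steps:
$X{\left(-83 \right)} - \frac{20692}{-50112} = -16 - \frac{20692}{-50112} = -16 - - \frac{5173}{12528} = -16 + \frac{5173}{12528} = - \frac{195275}{12528}$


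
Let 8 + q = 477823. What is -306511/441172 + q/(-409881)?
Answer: -336431634371/180828020532 ≈ -1.8605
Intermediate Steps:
q = 477815 (q = -8 + 477823 = 477815)
-306511/441172 + q/(-409881) = -306511/441172 + 477815/(-409881) = -306511*1/441172 + 477815*(-1/409881) = -306511/441172 - 477815/409881 = -336431634371/180828020532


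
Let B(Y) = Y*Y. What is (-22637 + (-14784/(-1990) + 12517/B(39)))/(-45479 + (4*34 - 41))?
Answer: 4279378121/8585489835 ≈ 0.49844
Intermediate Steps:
B(Y) = Y²
(-22637 + (-14784/(-1990) + 12517/B(39)))/(-45479 + (4*34 - 41)) = (-22637 + (-14784/(-1990) + 12517/(39²)))/(-45479 + (4*34 - 41)) = (-22637 + (-14784*(-1/1990) + 12517/1521))/(-45479 + (136 - 41)) = (-22637 + (7392/995 + 12517*(1/1521)))/(-45479 + 95) = (-22637 + (7392/995 + 12517/1521))/(-45384) = (-22637 + 23697647/1513395)*(-1/45384) = -34235024968/1513395*(-1/45384) = 4279378121/8585489835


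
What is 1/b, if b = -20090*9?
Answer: -1/180810 ≈ -5.5307e-6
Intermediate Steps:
b = -180810
1/b = 1/(-180810) = -1/180810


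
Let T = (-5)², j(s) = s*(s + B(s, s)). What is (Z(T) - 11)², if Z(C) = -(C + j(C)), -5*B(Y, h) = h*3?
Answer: 81796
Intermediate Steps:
B(Y, h) = -3*h/5 (B(Y, h) = -h*3/5 = -3*h/5)
j(s) = 2*s²/5 (j(s) = s*(s - 3*s/5) = s*(2*s/5) = 2*s²/5)
T = 25
Z(C) = -C - 2*C²/5 (Z(C) = -(C + 2*C²/5) = -C - 2*C²/5)
(Z(T) - 11)² = ((⅕)*25*(-5 - 2*25) - 11)² = ((⅕)*25*(-5 - 50) - 11)² = ((⅕)*25*(-55) - 11)² = (-275 - 11)² = (-286)² = 81796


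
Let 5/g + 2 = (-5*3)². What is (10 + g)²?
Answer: 4995225/49729 ≈ 100.45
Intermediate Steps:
g = 5/223 (g = 5/(-2 + (-5*3)²) = 5/(-2 + (-15)²) = 5/(-2 + 225) = 5/223 ≈ 0.022422)
(10 + g)² = (10 + 5/223)² = (2235/223)² = 4995225/49729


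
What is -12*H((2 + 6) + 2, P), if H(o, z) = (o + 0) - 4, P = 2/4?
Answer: -72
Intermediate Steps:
P = ½ (P = 2*(¼) = ½ ≈ 0.50000)
H(o, z) = -4 + o (H(o, z) = o - 4 = -4 + o)
-12*H((2 + 6) + 2, P) = -12*(-4 + ((2 + 6) + 2)) = -12*(-4 + (8 + 2)) = -12*(-4 + 10) = -12*6 = -72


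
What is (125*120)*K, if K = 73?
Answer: 1095000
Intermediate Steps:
(125*120)*K = (125*120)*73 = 15000*73 = 1095000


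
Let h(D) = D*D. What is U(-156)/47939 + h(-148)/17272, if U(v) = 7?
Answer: 131272095/103500301 ≈ 1.2683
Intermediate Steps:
h(D) = D²
U(-156)/47939 + h(-148)/17272 = 7/47939 + (-148)²/17272 = 7*(1/47939) + 21904*(1/17272) = 7/47939 + 2738/2159 = 131272095/103500301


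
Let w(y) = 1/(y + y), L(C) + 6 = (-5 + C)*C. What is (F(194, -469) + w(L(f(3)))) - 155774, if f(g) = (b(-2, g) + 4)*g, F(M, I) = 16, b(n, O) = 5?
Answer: -183171407/1176 ≈ -1.5576e+5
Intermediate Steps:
f(g) = 9*g (f(g) = (5 + 4)*g = 9*g)
L(C) = -6 + C*(-5 + C) (L(C) = -6 + (-5 + C)*C = -6 + C*(-5 + C))
w(y) = 1/(2*y)
(F(194, -469) + w(L(f(3)))) - 155774 = (16 + 1/(2*(-6 + (9*3)² - 45*3))) - 155774 = (16 + 1/(2*(-6 + 27² - 5*27))) - 155774 = (16 + 1/(2*(-6 + 729 - 135))) - 155774 = (16 + (½)/588) - 155774 = (16 + (½)*(1/588)) - 155774 = (16 + 1/1176) - 155774 = 18817/1176 - 155774 = -183171407/1176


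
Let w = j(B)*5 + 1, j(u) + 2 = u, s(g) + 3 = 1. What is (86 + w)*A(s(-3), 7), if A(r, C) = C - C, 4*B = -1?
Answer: 0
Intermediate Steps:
s(g) = -2 (s(g) = -3 + 1 = -2)
B = -¼ (B = (¼)*(-1) = -¼ ≈ -0.25000)
A(r, C) = 0
j(u) = -2 + u
w = -41/4 (w = (-2 - ¼)*5 + 1 = -9/4*5 + 1 = -45/4 + 1 = -41/4 ≈ -10.250)
(86 + w)*A(s(-3), 7) = (86 - 41/4)*0 = (303/4)*0 = 0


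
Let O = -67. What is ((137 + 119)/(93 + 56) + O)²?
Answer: 94614529/22201 ≈ 4261.7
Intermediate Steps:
((137 + 119)/(93 + 56) + O)² = ((137 + 119)/(93 + 56) - 67)² = (256/149 - 67)² = (-9727/149)² = 94614529/22201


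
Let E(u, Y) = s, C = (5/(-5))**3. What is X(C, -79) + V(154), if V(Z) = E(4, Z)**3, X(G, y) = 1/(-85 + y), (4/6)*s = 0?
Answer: -1/164 ≈ -0.0060976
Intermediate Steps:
C = -1 (C = (5*(-1/5))**3 = (-1)**3 = -1)
s = 0 (s = (3/2)*0 = 0)
E(u, Y) = 0
V(Z) = 0 (V(Z) = 0**3 = 0)
X(C, -79) + V(154) = 1/(-85 - 79) + 0 = 1/(-164) + 0 = -1/164 + 0 = -1/164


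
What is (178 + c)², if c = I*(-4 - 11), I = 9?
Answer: 1849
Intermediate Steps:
c = -135 (c = 9*(-4 - 11) = 9*(-15) = -135)
(178 + c)² = (178 - 135)² = 43² = 1849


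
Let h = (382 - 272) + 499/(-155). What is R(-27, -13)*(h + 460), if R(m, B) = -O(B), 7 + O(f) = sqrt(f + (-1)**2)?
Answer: 614957/155 - 175702*I*sqrt(3)/155 ≈ 3967.5 - 1963.4*I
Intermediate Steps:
O(f) = -7 + sqrt(1 + f) (O(f) = -7 + sqrt(f + (-1)**2) = -7 + sqrt(f + 1) = -7 + sqrt(1 + f))
R(m, B) = 7 - sqrt(1 + B) (R(m, B) = -(-7 + sqrt(1 + B)) = 7 - sqrt(1 + B))
h = 16551/155 (h = 110 + 499*(-1/155) = 110 - 499/155 = 16551/155 ≈ 106.78)
R(-27, -13)*(h + 460) = (7 - sqrt(1 - 13))*(16551/155 + 460) = (7 - sqrt(-12))*(87851/155) = (7 - 2*I*sqrt(3))*(87851/155) = 614957/155 - 175702*I*sqrt(3)/155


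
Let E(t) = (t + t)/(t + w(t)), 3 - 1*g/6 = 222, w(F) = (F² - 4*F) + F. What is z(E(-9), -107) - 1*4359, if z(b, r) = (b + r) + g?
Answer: -63582/11 ≈ -5780.2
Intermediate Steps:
w(F) = F² - 3*F
g = -1314 (g = 18 - 6*222 = 18 - 1332 = -1314)
E(t) = 2*t/(t + t*(-3 + t)) (E(t) = (t + t)/(t + t*(-3 + t)) = (2*t)/(t + t*(-3 + t)) = 2*t/(t + t*(-3 + t)))
z(b, r) = -1314 + b + r (z(b, r) = (b + r) - 1314 = -1314 + b + r)
z(E(-9), -107) - 1*4359 = (-1314 + 2/(-2 - 9) - 107) - 1*4359 = (-1314 + 2/(-11) - 107) - 4359 = (-1314 + 2*(-1/11) - 107) - 4359 = (-1314 - 2/11 - 107) - 4359 = -15633/11 - 4359 = -63582/11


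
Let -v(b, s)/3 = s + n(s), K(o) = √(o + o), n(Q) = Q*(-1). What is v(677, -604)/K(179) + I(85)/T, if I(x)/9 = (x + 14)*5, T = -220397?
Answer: -4455/220397 ≈ -0.020214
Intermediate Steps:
n(Q) = -Q
K(o) = √2*√o (K(o) = √(2*o) = √2*√o)
v(b, s) = 0 (v(b, s) = -3*(s - s) = -3*0 = 0)
I(x) = 630 + 45*x (I(x) = 9*((x + 14)*5) = 9*((14 + x)*5) = 9*(70 + 5*x) = 630 + 45*x)
v(677, -604)/K(179) + I(85)/T = 0/((√2*√179)) + (630 + 45*85)/(-220397) = 0/(√358) + (630 + 3825)*(-1/220397) = 0*(√358/358) + 4455*(-1/220397) = 0 - 4455/220397 = -4455/220397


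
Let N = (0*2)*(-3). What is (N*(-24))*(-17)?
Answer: 0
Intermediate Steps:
N = 0 (N = 0*(-3) = 0)
(N*(-24))*(-17) = (0*(-24))*(-17) = 0*(-17) = 0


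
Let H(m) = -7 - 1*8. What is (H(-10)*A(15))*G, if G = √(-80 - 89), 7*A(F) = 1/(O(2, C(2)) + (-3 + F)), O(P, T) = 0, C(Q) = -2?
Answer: -65*I/28 ≈ -2.3214*I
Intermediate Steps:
A(F) = 1/(7*(-3 + F)) (A(F) = 1/(7*(0 + (-3 + F))) = 1/(7*(-3 + F)))
G = 13*I (G = √(-169) = 13*I ≈ 13.0*I)
H(m) = -15 (H(m) = -7 - 8 = -15)
(H(-10)*A(15))*G = (-15/(7*(-3 + 15)))*(13*I) = (-15/(7*12))*(13*I) = (-15*1/84)*(13*I) = -65*I/28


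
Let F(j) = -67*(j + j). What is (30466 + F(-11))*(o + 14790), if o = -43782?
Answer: -926004480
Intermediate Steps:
F(j) = -134*j
(30466 + F(-11))*(o + 14790) = (30466 - 134*(-11))*(-43782 + 14790) = (30466 + 1474)*(-28992) = 31940*(-28992) = -926004480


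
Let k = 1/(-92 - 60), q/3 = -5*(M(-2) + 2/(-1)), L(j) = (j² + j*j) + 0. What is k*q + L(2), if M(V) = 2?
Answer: 8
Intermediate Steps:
L(j) = 2*j² (L(j) = (j² + j²) + 0 = 2*j² + 0 = 2*j²)
q = 0 (q = 3*(-5*(2 + 2/(-1))) = 3*(-5*(2 + 2*(-1))) = 3*(-5*(2 - 2)) = 3*(-5*0) = 3*0 = 0)
k = -1/152 (k = 1/(-152) = -1/152 ≈ -0.0065789)
k*q + L(2) = -1/152*0 + 2*2² = 0 + 2*4 = 0 + 8 = 8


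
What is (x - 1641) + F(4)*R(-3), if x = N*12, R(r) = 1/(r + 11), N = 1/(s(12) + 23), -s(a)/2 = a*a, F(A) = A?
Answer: -869489/530 ≈ -1640.5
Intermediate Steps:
s(a) = -2*a**2 (s(a) = -2*a*a = -2*a**2)
N = -1/265 (N = 1/(-2*12**2 + 23) = 1/(-2*144 + 23) = 1/(-288 + 23) = 1/(-265) = -1/265 ≈ -0.0037736)
R(r) = 1/(11 + r)
x = -12/265 (x = -1/265*12 = -12/265 ≈ -0.045283)
(x - 1641) + F(4)*R(-3) = (-12/265 - 1641) + 4/(11 - 3) = -434877/265 + 4/8 = -434877/265 + 4*(1/8) = -434877/265 + 1/2 = -869489/530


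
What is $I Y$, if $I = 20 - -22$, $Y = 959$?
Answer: $40278$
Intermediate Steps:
$I = 42$ ($I = 20 + 22 = 42$)
$I Y = 42 \cdot 959 = 40278$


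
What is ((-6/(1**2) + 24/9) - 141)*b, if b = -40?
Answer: 17320/3 ≈ 5773.3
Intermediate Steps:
((-6/(1**2) + 24/9) - 141)*b = ((-6/(1**2) + 24/9) - 141)*(-40) = ((-6/1 + 24*(1/9)) - 141)*(-40) = ((-6*1 + 8/3) - 141)*(-40) = ((-6 + 8/3) - 141)*(-40) = (-10/3 - 141)*(-40) = -433/3*(-40) = 17320/3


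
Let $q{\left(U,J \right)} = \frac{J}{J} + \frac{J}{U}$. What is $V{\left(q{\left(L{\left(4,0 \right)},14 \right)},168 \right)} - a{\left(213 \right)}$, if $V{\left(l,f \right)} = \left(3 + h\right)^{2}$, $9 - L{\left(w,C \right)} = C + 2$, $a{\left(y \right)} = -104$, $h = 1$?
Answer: $120$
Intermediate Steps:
$L{\left(w,C \right)} = 7 - C$ ($L{\left(w,C \right)} = 9 - \left(C + 2\right) = 9 - \left(2 + C\right) = 7 - C$)
$q{\left(U,J \right)} = 1 + \frac{J}{U}$
$V{\left(l,f \right)} = 16$ ($V{\left(l,f \right)} = \left(3 + 1\right)^{2} = 4^{2} = 16$)
$V{\left(q{\left(L{\left(4,0 \right)},14 \right)},168 \right)} - a{\left(213 \right)} = 16 - -104 = 16 + 104 = 120$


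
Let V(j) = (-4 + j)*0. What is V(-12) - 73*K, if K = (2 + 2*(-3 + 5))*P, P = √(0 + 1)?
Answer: -438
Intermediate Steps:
P = 1 (P = √1 = 1)
V(j) = 0
K = 6 (K = (2 + 2*(-3 + 5))*1 = (2 + 2*2)*1 = (2 + 4)*1 = 6*1 = 6)
V(-12) - 73*K = 0 - 73*6 = 0 - 438 = -438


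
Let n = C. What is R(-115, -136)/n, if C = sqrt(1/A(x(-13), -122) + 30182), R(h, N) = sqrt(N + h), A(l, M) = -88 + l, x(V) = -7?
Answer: I*sqrt(68370506205)/2867289 ≈ 0.091193*I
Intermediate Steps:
C = sqrt(272392455)/95 (C = sqrt(1/(-88 - 7) + 30182) = sqrt(1/(-95) + 30182) = sqrt(-1/95 + 30182) = sqrt(2867289/95) = sqrt(272392455)/95 ≈ 173.73)
n = sqrt(272392455)/95 ≈ 173.73
R(-115, -136)/n = sqrt(-136 - 115)/((sqrt(272392455)/95)) = sqrt(-251)*(sqrt(272392455)/2867289) = (I*sqrt(251))*(sqrt(272392455)/2867289) = I*sqrt(68370506205)/2867289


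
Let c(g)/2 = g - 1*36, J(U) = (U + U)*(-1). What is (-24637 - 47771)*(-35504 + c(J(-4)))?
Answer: 2574828480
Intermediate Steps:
J(U) = -2*U (J(U) = (2*U)*(-1) = -2*U)
c(g) = -72 + 2*g (c(g) = 2*(g - 1*36) = 2*(g - 36) = 2*(-36 + g) = -72 + 2*g)
(-24637 - 47771)*(-35504 + c(J(-4))) = (-24637 - 47771)*(-35504 + (-72 + 2*(-2*(-4)))) = -72408*(-35504 + (-72 + 2*8)) = -72408*(-35504 + (-72 + 16)) = -72408*(-35504 - 56) = -72408*(-35560) = 2574828480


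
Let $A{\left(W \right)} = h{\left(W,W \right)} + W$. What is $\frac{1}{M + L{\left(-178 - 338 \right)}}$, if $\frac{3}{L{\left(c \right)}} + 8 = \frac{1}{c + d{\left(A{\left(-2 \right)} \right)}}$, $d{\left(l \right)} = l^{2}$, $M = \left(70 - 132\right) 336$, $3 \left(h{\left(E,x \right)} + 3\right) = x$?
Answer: $- \frac{34849}{725987433} \approx -4.8002 \cdot 10^{-5}$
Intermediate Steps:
$h{\left(E,x \right)} = -3 + \frac{x}{3}$
$M = -20832$ ($M = \left(-62\right) 336 = -20832$)
$A{\left(W \right)} = -3 + \frac{4 W}{3}$ ($A{\left(W \right)} = \left(-3 + \frac{W}{3}\right) + W = -3 + \frac{4 W}{3}$)
$L{\left(c \right)} = \frac{3}{-8 + \frac{1}{\frac{289}{9} + c}}$ ($L{\left(c \right)} = \frac{3}{-8 + \frac{1}{c + \left(-3 + \frac{4}{3} \left(-2\right)\right)^{2}}} = \frac{3}{-8 + \frac{1}{c + \left(-3 - \frac{8}{3}\right)^{2}}} = \frac{3}{-8 + \frac{1}{c + \left(- \frac{17}{3}\right)^{2}}} = \frac{3}{-8 + \frac{1}{c + \frac{289}{9}}} = \frac{3}{-8 + \frac{1}{\frac{289}{9} + c}}$)
$\frac{1}{M + L{\left(-178 - 338 \right)}} = \frac{1}{-20832 + \frac{3 \left(-289 - 9 \left(-178 - 338\right)\right)}{2303 + 72 \left(-178 - 338\right)}} = \frac{1}{-20832 + \frac{3 \left(-289 - -4644\right)}{2303 + 72 \left(-516\right)}} = \frac{1}{-20832 + \frac{3 \left(-289 + 4644\right)}{2303 - 37152}} = \frac{1}{-20832 + 3 \frac{1}{-34849} \cdot 4355} = \frac{1}{-20832 + 3 \left(- \frac{1}{34849}\right) 4355} = \frac{1}{-20832 - \frac{13065}{34849}} = \frac{1}{- \frac{725987433}{34849}} = - \frac{34849}{725987433}$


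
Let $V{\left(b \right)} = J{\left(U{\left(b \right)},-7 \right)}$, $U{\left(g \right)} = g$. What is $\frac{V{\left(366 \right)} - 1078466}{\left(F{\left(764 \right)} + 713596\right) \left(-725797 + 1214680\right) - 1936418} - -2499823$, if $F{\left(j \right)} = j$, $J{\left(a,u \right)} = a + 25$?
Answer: $\frac{873029493789269151}{349236523462} \approx 2.4998 \cdot 10^{6}$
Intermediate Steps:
$J{\left(a,u \right)} = 25 + a$
$V{\left(b \right)} = 25 + b$
$\frac{V{\left(366 \right)} - 1078466}{\left(F{\left(764 \right)} + 713596\right) \left(-725797 + 1214680\right) - 1936418} - -2499823 = \frac{\left(25 + 366\right) - 1078466}{\left(764 + 713596\right) \left(-725797 + 1214680\right) - 1936418} - -2499823 = \frac{391 - 1078466}{714360 \cdot 488883 - 1936418} + 2499823 = - \frac{1078075}{349238459880 - 1936418} + 2499823 = - \frac{1078075}{349236523462} + 2499823 = \frac{873029493789269151}{349236523462}$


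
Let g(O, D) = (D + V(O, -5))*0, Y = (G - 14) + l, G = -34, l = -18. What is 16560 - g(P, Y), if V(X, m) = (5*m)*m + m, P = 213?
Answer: 16560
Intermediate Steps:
Y = -66 (Y = (-34 - 14) - 18 = -48 - 18 = -66)
V(X, m) = m + 5*m² (V(X, m) = 5*m² + m = m + 5*m²)
g(O, D) = 0 (g(O, D) = (D - 5*(1 + 5*(-5)))*0 = (D - 5*(1 - 25))*0 = (D - 5*(-24))*0 = (D + 120)*0 = (120 + D)*0 = 0)
16560 - g(P, Y) = 16560 - 1*0 = 16560 + 0 = 16560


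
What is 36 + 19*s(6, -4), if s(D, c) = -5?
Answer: -59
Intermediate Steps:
36 + 19*s(6, -4) = 36 + 19*(-5) = 36 - 95 = -59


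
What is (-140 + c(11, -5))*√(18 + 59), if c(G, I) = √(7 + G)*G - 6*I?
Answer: -110*√77 + 33*√154 ≈ -555.73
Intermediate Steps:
c(G, I) = -6*I + G*√(7 + G) (c(G, I) = G*√(7 + G) - 6*I = -6*I + G*√(7 + G))
(-140 + c(11, -5))*√(18 + 59) = (-140 + (-6*(-5) + 11*√(7 + 11)))*√(18 + 59) = (-140 + (30 + 11*√18))*√77 = (-140 + (30 + 11*(3*√2)))*√77 = (-140 + (30 + 33*√2))*√77 = (-110 + 33*√2)*√77 = √77*(-110 + 33*√2)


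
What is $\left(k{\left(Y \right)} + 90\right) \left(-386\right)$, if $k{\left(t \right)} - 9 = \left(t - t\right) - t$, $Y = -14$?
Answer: $-43618$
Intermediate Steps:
$k{\left(t \right)} = 9 - t$ ($k{\left(t \right)} = 9 + \left(\left(t - t\right) - t\right) = 9 + \left(0 - t\right) = 9 - t$)
$\left(k{\left(Y \right)} + 90\right) \left(-386\right) = \left(\left(9 - -14\right) + 90\right) \left(-386\right) = \left(\left(9 + 14\right) + 90\right) \left(-386\right) = \left(23 + 90\right) \left(-386\right) = 113 \left(-386\right) = -43618$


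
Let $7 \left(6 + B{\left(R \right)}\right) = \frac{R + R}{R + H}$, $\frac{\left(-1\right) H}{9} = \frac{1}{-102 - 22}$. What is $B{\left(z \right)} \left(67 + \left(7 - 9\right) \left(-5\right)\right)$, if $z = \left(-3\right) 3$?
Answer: $- \frac{54098}{123} \approx -439.82$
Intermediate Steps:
$H = \frac{9}{124}$ ($H = - \frac{9}{-102 - 22} = - \frac{9}{-124} = \left(-9\right) \left(- \frac{1}{124}\right) = \frac{9}{124} \approx 0.072581$)
$z = -9$
$B{\left(R \right)} = -6 + \frac{2 R}{7 \left(\frac{9}{124} + R\right)}$ ($B{\left(R \right)} = -6 + \frac{\left(R + R\right) \frac{1}{R + \frac{9}{124}}}{7} = -6 + \frac{2 R \frac{1}{\frac{9}{124} + R}}{7} = -6 + \frac{2 R}{7 \left(\frac{9}{124} + R\right)}$)
$B{\left(z \right)} \left(67 + \left(7 - 9\right) \left(-5\right)\right) = \frac{2 \left(-189 - -22320\right)}{7 \left(9 + 124 \left(-9\right)\right)} \left(67 + \left(7 - 9\right) \left(-5\right)\right) = \frac{2 \left(-189 + 22320\right)}{7 \left(9 - 1116\right)} \left(67 - -10\right) = \frac{2}{7} \frac{1}{-1107} \cdot 22131 \left(67 + 10\right) = \frac{2}{7} \left(- \frac{1}{1107}\right) 22131 \cdot 77 = \left(- \frac{4918}{861}\right) 77 = - \frac{54098}{123}$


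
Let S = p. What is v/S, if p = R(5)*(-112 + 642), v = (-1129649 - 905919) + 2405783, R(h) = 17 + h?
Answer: 74043/2332 ≈ 31.751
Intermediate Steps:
v = 370215 (v = -2035568 + 2405783 = 370215)
p = 11660 (p = (17 + 5)*(-112 + 642) = 22*530 = 11660)
S = 11660
v/S = 370215/11660 = 370215*(1/11660) = 74043/2332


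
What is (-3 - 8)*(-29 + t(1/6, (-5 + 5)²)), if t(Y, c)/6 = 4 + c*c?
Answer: 55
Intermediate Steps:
t(Y, c) = 24 + 6*c² (t(Y, c) = 6*(4 + c*c) = 6*(4 + c²) = 24 + 6*c²)
(-3 - 8)*(-29 + t(1/6, (-5 + 5)²)) = (-3 - 8)*(-29 + (24 + 6*((-5 + 5)²)²)) = -11*(-29 + (24 + 6*(0²)²)) = -11*(-29 + (24 + 6*0²)) = -11*(-29 + (24 + 6*0)) = -11*(-29 + (24 + 0)) = -11*(-29 + 24) = -11*(-5) = 55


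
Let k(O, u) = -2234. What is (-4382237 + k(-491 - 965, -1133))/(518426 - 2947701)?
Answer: 4384471/2429275 ≈ 1.8048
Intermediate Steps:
(-4382237 + k(-491 - 965, -1133))/(518426 - 2947701) = (-4382237 - 2234)/(518426 - 2947701) = -4384471/(-2429275) = -4384471*(-1/2429275) = 4384471/2429275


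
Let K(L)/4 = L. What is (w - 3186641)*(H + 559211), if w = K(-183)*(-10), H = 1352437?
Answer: -6077742631008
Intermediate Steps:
K(L) = 4*L
w = 7320 (w = (4*(-183))*(-10) = -732*(-10) = 7320)
(w - 3186641)*(H + 559211) = (7320 - 3186641)*(1352437 + 559211) = -3179321*1911648 = -6077742631008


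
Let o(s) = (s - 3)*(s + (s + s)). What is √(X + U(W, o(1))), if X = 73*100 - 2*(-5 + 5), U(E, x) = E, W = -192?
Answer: 2*√1777 ≈ 84.309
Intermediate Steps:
o(s) = 3*s*(-3 + s) (o(s) = (-3 + s)*(s + 2*s) = (-3 + s)*(3*s) = 3*s*(-3 + s))
X = 7300 (X = 7300 - 2*0 = 7300 + 0 = 7300)
√(X + U(W, o(1))) = √(7300 - 192) = √7108 = 2*√1777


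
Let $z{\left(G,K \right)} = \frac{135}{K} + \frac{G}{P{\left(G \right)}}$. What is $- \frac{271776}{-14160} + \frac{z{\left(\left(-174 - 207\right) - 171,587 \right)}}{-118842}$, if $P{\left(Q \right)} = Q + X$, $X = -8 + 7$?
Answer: $\frac{72808412348513}{3793446345430} \approx 19.193$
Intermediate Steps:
$X = -1$
$P{\left(Q \right)} = -1 + Q$ ($P{\left(Q \right)} = Q - 1 = -1 + Q$)
$z{\left(G,K \right)} = \frac{135}{K} + \frac{G}{-1 + G}$
$- \frac{271776}{-14160} + \frac{z{\left(\left(-174 - 207\right) - 171,587 \right)}}{-118842} = - \frac{271776}{-14160} + \frac{\frac{135}{587} + \frac{\left(-174 - 207\right) - 171}{-1 - 552}}{-118842} = \left(-271776\right) \left(- \frac{1}{14160}\right) + \left(135 \cdot \frac{1}{587} + \frac{-381 - 171}{-1 - 552}\right) \left(- \frac{1}{118842}\right) = \frac{5662}{295} + \left(\frac{135}{587} - \frac{552}{-1 - 552}\right) \left(- \frac{1}{118842}\right) = \frac{5662}{295} + \left(\frac{135}{587} - \frac{552}{-553}\right) \left(- \frac{1}{118842}\right) = \frac{5662}{295} + \left(\frac{135}{587} - - \frac{552}{553}\right) \left(- \frac{1}{118842}\right) = \frac{5662}{295} + \left(\frac{135}{587} + \frac{552}{553}\right) \left(- \frac{1}{118842}\right) = \frac{5662}{295} + \frac{398679}{324611} \left(- \frac{1}{118842}\right) = \frac{5662}{295} - \frac{132893}{12859140154} = \frac{72808412348513}{3793446345430}$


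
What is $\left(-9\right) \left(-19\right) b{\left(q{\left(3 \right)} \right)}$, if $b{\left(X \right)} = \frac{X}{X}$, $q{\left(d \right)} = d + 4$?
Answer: $171$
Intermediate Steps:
$q{\left(d \right)} = 4 + d$
$b{\left(X \right)} = 1$
$\left(-9\right) \left(-19\right) b{\left(q{\left(3 \right)} \right)} = \left(-9\right) \left(-19\right) 1 = 171 \cdot 1 = 171$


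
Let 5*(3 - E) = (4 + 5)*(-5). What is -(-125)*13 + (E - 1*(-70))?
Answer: 1707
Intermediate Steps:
E = 12 (E = 3 - (4 + 5)*(-5)/5 = 3 - 9*(-5)/5 = 3 - 1/5*(-45) = 3 + 9 = 12)
-(-125)*13 + (E - 1*(-70)) = -(-125)*13 + (12 - 1*(-70)) = -125*(-13) + (12 + 70) = 1625 + 82 = 1707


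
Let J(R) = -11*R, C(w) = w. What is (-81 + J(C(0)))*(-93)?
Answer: 7533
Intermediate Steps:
(-81 + J(C(0)))*(-93) = (-81 - 11*0)*(-93) = (-81 + 0)*(-93) = -81*(-93) = 7533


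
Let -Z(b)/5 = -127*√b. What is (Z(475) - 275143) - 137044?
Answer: -412187 + 3175*√19 ≈ -3.9835e+5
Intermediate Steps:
Z(b) = 635*√b (Z(b) = -(-635)*√b = 635*√b)
(Z(475) - 275143) - 137044 = (635*√475 - 275143) - 137044 = (635*(5*√19) - 275143) - 137044 = (3175*√19 - 275143) - 137044 = (-275143 + 3175*√19) - 137044 = -412187 + 3175*√19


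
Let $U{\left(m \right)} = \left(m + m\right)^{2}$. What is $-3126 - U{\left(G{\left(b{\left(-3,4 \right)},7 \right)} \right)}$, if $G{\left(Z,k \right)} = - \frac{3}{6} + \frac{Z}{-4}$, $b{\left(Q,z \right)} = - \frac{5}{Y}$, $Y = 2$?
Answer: $- \frac{50017}{16} \approx -3126.1$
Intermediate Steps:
$b{\left(Q,z \right)} = - \frac{5}{2}$
$G{\left(Z,k \right)} = - \frac{1}{2} - \frac{Z}{4}$ ($G{\left(Z,k \right)} = \left(-3\right) \frac{1}{6} + Z \left(- \frac{1}{4}\right) = - \frac{1}{2} - \frac{Z}{4}$)
$U{\left(m \right)} = 4 m^{2}$ ($U{\left(m \right)} = \left(2 m\right)^{2} = 4 m^{2}$)
$-3126 - U{\left(G{\left(b{\left(-3,4 \right)},7 \right)} \right)} = -3126 - 4 \left(- \frac{1}{2} - - \frac{5}{8}\right)^{2} = -3126 - 4 \left(- \frac{1}{2} + \frac{5}{8}\right)^{2} = -3126 - \frac{4}{64} = -3126 - 4 \cdot \frac{1}{64} = -3126 - \frac{1}{16} = - \frac{50017}{16}$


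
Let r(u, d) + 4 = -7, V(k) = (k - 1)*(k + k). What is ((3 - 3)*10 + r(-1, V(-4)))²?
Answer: 121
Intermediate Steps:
V(k) = 2*k*(-1 + k) (V(k) = (-1 + k)*(2*k) = 2*k*(-1 + k))
r(u, d) = -11 (r(u, d) = -4 - 7 = -11)
((3 - 3)*10 + r(-1, V(-4)))² = ((3 - 3)*10 - 11)² = (0*10 - 11)² = (0 - 11)² = (-11)² = 121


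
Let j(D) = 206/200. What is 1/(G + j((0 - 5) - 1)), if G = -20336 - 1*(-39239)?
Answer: 100/1890403 ≈ 5.2899e-5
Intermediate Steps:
j(D) = 103/100 (j(D) = 206*(1/200) = 103/100)
G = 18903 (G = -20336 + 39239 = 18903)
1/(G + j((0 - 5) - 1)) = 1/(18903 + 103/100) = 1/(1890403/100) = 100/1890403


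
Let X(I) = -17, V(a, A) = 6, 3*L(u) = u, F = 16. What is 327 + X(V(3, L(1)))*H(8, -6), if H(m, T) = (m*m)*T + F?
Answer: 6583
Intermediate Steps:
L(u) = u/3
H(m, T) = 16 + T*m**2 (H(m, T) = (m*m)*T + 16 = m**2*T + 16 = T*m**2 + 16 = 16 + T*m**2)
327 + X(V(3, L(1)))*H(8, -6) = 327 - 17*(16 - 6*8**2) = 327 - 17*(16 - 6*64) = 327 - 17*(16 - 384) = 327 - 17*(-368) = 327 + 6256 = 6583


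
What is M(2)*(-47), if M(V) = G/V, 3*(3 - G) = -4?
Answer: -611/6 ≈ -101.83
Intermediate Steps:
G = 13/3 (G = 3 - 1/3*(-4) = 3 + 4/3 = 13/3 ≈ 4.3333)
M(V) = 13/(3*V)
M(2)*(-47) = ((13/3)/2)*(-47) = ((13/3)*(1/2))*(-47) = (13/6)*(-47) = -611/6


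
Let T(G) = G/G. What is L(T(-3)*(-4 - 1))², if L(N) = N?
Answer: 25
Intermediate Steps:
T(G) = 1
L(T(-3)*(-4 - 1))² = (1*(-4 - 1))² = (1*(-5))² = (-5)² = 25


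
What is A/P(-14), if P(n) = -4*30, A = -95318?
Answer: 47659/60 ≈ 794.32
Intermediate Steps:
P(n) = -120
A/P(-14) = -95318/(-120) = -95318*(-1/120) = 47659/60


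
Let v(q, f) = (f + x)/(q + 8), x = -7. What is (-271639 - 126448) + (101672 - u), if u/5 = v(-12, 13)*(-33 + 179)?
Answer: -295320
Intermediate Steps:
v(q, f) = (-7 + f)/(8 + q) (v(q, f) = (f - 7)/(q + 8) = (-7 + f)/(8 + q))
u = -1095 (u = 5*(((-7 + 13)/(8 - 12))*(-33 + 179)) = 5*((6/(-4))*146) = 5*(-¼*6*146) = 5*(-3/2*146) = 5*(-219) = -1095)
(-271639 - 126448) + (101672 - u) = (-271639 - 126448) + (101672 - 1*(-1095)) = -398087 + (101672 + 1095) = -398087 + 102767 = -295320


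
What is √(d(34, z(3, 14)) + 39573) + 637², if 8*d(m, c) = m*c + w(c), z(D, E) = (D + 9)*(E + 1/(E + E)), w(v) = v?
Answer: 405769 + 3*√71662/4 ≈ 4.0597e+5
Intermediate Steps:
z(D, E) = (9 + D)*(E + 1/(2*E))
d(m, c) = c/8 + c*m/8 (d(m, c) = (m*c + c)/8 = (c*m + c)/8 = (c + c*m)/8 = c/8 + c*m/8)
√(d(34, z(3, 14)) + 39573) + 637² = √(((½)*(9 + 3 + 2*14²*(9 + 3))/14)*(1 + 34)/8 + 39573) + 637² = √((⅛)*((½)*(1/14)*(9 + 3 + 2*196*12))*35 + 39573) + 405769 = √((⅛)*((½)*(1/14)*(9 + 3 + 4704))*35 + 39573) + 405769 = √((⅛)*((½)*(1/14)*4716)*35 + 39573) + 405769 = √((⅛)*(1179/7)*35 + 39573) + 405769 = √(5895/8 + 39573) + 405769 = √(322479/8) + 405769 = 3*√71662/4 + 405769 = 405769 + 3*√71662/4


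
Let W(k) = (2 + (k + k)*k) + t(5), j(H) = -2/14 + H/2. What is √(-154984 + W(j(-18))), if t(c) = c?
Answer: I*√7585681/7 ≈ 393.46*I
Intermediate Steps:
j(H) = -⅐ + H/2 (j(H) = -2*1/14 + H*(½) = -⅐ + H/2)
W(k) = 7 + 2*k² (W(k) = (2 + (k + k)*k) + 5 = (2 + (2*k)*k) + 5 = (2 + 2*k²) + 5 = 7 + 2*k²)
√(-154984 + W(j(-18))) = √(-154984 + (7 + 2*(-⅐ + (½)*(-18))²)) = √(-154984 + (7 + 2*(-⅐ - 9)²)) = √(-154984 + (7 + 2*(-64/7)²)) = √(-154984 + (7 + 2*(4096/49))) = √(-154984 + (7 + 8192/49)) = √(-154984 + 8535/49) = √(-7585681/49) = I*√7585681/7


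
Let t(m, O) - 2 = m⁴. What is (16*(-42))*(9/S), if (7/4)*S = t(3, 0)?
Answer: -10584/83 ≈ -127.52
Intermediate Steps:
t(m, O) = 2 + m⁴
S = 332/7 (S = 4*(2 + 3⁴)/7 = 4*(2 + 81)/7 = (4/7)*83 = 332/7 ≈ 47.429)
(16*(-42))*(9/S) = (16*(-42))*(9/(332/7)) = -6048*7/332 = -672*63/332 = -10584/83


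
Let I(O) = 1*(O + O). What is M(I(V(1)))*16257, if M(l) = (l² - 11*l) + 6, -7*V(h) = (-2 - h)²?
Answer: 32579028/49 ≈ 6.6488e+5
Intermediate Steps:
V(h) = -(-2 - h)²/7
I(O) = 2*O (I(O) = 1*(2*O) = 2*O)
M(l) = 6 + l² - 11*l
M(I(V(1)))*16257 = (6 + (2*(-(2 + 1)²/7))² - 22*(-(2 + 1)²/7))*16257 = (6 + (2*(-⅐*3²))² - 22*(-⅐*3²))*16257 = (6 + (2*(-⅐*9))² - 22*(-⅐*9))*16257 = (6 + (2*(-9/7))² - 22*(-9)/7)*16257 = (6 + (-18/7)² - 11*(-18/7))*16257 = (6 + 324/49 + 198/7)*16257 = (2004/49)*16257 = 32579028/49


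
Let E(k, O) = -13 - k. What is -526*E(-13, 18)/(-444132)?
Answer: 0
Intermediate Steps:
-526*E(-13, 18)/(-444132) = -526*(-13 - 1*(-13))/(-444132) = -526*(-13 + 13)*(-1/444132) = -526*0*(-1/444132) = 0*(-1/444132) = 0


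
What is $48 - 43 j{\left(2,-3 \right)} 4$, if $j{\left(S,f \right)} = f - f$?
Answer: $48$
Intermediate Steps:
$j{\left(S,f \right)} = 0$
$48 - 43 j{\left(2,-3 \right)} 4 = 48 - 43 \cdot 0 \cdot 4 = 48 - 0 = 48 + 0 = 48$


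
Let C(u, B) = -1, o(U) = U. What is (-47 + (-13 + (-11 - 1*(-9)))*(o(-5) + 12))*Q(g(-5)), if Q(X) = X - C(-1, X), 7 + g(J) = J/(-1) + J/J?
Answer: 0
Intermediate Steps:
g(J) = -6 - J (g(J) = -7 + (J/(-1) + J/J) = -7 + (J*(-1) + 1) = -7 + (-J + 1) = -7 + (1 - J) = -6 - J)
Q(X) = 1 + X (Q(X) = X - 1*(-1) = X + 1 = 1 + X)
(-47 + (-13 + (-11 - 1*(-9)))*(o(-5) + 12))*Q(g(-5)) = (-47 + (-13 + (-11 - 1*(-9)))*(-5 + 12))*(1 + (-6 - 1*(-5))) = (-47 + (-13 + (-11 + 9))*7)*(1 + (-6 + 5)) = (-47 + (-13 - 2)*7)*(1 - 1) = (-47 - 15*7)*0 = (-47 - 105)*0 = -152*0 = 0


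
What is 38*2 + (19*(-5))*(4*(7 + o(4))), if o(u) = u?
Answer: -4104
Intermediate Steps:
38*2 + (19*(-5))*(4*(7 + o(4))) = 38*2 + (19*(-5))*(4*(7 + 4)) = 76 - 380*11 = 76 - 95*44 = 76 - 4180 = -4104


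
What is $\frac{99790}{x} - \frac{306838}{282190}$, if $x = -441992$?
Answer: $- \frac{40944920349}{31181430620} \approx -1.3131$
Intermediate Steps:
$\frac{99790}{x} - \frac{306838}{282190} = \frac{99790}{-441992} - \frac{306838}{282190} = 99790 \left(- \frac{1}{441992}\right) - \frac{153419}{141095} = - \frac{49895}{220996} - \frac{153419}{141095} = - \frac{40944920349}{31181430620}$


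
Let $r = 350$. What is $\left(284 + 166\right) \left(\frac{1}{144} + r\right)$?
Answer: $\frac{1260025}{8} \approx 1.575 \cdot 10^{5}$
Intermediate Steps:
$\left(284 + 166\right) \left(\frac{1}{144} + r\right) = \left(284 + 166\right) \left(\frac{1}{144} + 350\right) = 450 \left(\frac{1}{144} + 350\right) = 450 \cdot \frac{50401}{144} = \frac{1260025}{8}$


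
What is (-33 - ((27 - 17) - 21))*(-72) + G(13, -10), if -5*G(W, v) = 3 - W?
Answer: 1586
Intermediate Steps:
G(W, v) = -⅗ + W/5 (G(W, v) = -(3 - W)/5 = -⅗ + W/5)
(-33 - ((27 - 17) - 21))*(-72) + G(13, -10) = (-33 - ((27 - 17) - 21))*(-72) + (-⅗ + (⅕)*13) = (-33 - (10 - 21))*(-72) + (-⅗ + 13/5) = (-33 - 1*(-11))*(-72) + 2 = (-33 + 11)*(-72) + 2 = -22*(-72) + 2 = 1584 + 2 = 1586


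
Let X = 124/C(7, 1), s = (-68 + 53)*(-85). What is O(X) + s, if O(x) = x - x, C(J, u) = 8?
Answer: 1275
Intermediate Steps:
s = 1275 (s = -15*(-85) = 1275)
X = 31/2 (X = 124/8 = 124*(⅛) = 31/2 ≈ 15.500)
O(x) = 0
O(X) + s = 0 + 1275 = 1275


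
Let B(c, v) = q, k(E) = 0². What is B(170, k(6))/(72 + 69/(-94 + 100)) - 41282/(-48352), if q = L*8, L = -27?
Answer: -6996985/4037392 ≈ -1.7330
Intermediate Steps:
k(E) = 0
q = -216 (q = -27*8 = -216)
B(c, v) = -216
B(170, k(6))/(72 + 69/(-94 + 100)) - 41282/(-48352) = -216/(72 + 69/(-94 + 100)) - 41282/(-48352) = -216/(72 + 69/6) - 41282*(-1/48352) = -216/(72 + (⅙)*69) + 20641/24176 = -216/(72 + 23/2) + 20641/24176 = -216/167/2 + 20641/24176 = -216*2/167 + 20641/24176 = -432/167 + 20641/24176 = -6996985/4037392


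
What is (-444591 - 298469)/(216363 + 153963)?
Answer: -371530/185163 ≈ -2.0065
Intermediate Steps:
(-444591 - 298469)/(216363 + 153963) = -743060/370326 = -743060*1/370326 = -371530/185163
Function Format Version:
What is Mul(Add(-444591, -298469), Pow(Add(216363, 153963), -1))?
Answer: Rational(-371530, 185163) ≈ -2.0065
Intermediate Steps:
Mul(Add(-444591, -298469), Pow(Add(216363, 153963), -1)) = Mul(-743060, Pow(370326, -1)) = Mul(-743060, Rational(1, 370326)) = Rational(-371530, 185163)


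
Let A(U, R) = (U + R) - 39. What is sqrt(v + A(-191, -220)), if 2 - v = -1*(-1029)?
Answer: I*sqrt(1477) ≈ 38.432*I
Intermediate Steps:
A(U, R) = -39 + R + U (A(U, R) = (R + U) - 39 = -39 + R + U)
v = -1027 (v = 2 - (-1)*(-1029) = 2 - 1*1029 = 2 - 1029 = -1027)
sqrt(v + A(-191, -220)) = sqrt(-1027 + (-39 - 220 - 191)) = sqrt(-1027 - 450) = sqrt(-1477) = I*sqrt(1477)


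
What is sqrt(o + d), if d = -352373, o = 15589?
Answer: 4*I*sqrt(21049) ≈ 580.33*I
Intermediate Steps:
sqrt(o + d) = sqrt(15589 - 352373) = sqrt(-336784) = 4*I*sqrt(21049)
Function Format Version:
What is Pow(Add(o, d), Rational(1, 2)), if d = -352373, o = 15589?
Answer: Mul(4, I, Pow(21049, Rational(1, 2))) ≈ Mul(580.33, I)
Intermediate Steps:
Pow(Add(o, d), Rational(1, 2)) = Pow(Add(15589, -352373), Rational(1, 2)) = Pow(-336784, Rational(1, 2)) = Mul(4, I, Pow(21049, Rational(1, 2)))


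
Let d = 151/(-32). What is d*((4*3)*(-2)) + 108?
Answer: 885/4 ≈ 221.25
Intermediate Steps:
d = -151/32 (d = 151*(-1/32) = -151/32 ≈ -4.7188)
d*((4*3)*(-2)) + 108 = -151*4*3*(-2)/32 + 108 = -453*(-2)/8 + 108 = -151/32*(-24) + 108 = 453/4 + 108 = 885/4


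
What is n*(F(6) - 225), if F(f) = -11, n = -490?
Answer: 115640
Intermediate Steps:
n*(F(6) - 225) = -490*(-11 - 225) = -490*(-236) = 115640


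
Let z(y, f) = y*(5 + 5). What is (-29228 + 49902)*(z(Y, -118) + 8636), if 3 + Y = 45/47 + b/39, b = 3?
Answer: 108840050964/611 ≈ 1.7813e+8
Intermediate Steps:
Y = -1201/611 (Y = -3 + (45/47 + 3/39) = -3 + (45*(1/47) + 3*(1/39)) = -3 + (45/47 + 1/13) = -3 + 632/611 = -1201/611 ≈ -1.9656)
z(y, f) = 10*y (z(y, f) = y*10 = 10*y)
(-29228 + 49902)*(z(Y, -118) + 8636) = (-29228 + 49902)*(10*(-1201/611) + 8636) = 20674*(-12010/611 + 8636) = 20674*(5264586/611) = 108840050964/611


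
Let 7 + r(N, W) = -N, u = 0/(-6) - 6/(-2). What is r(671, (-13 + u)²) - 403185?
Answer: -403863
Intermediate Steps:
u = 3 (u = 0*(-⅙) - 6*(-½) = 0 + 3 = 3)
r(N, W) = -7 - N
r(671, (-13 + u)²) - 403185 = (-7 - 1*671) - 403185 = (-7 - 671) - 403185 = -678 - 403185 = -403863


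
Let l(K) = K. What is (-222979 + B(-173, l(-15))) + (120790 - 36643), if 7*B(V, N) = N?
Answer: -971839/7 ≈ -1.3883e+5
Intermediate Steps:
B(V, N) = N/7
(-222979 + B(-173, l(-15))) + (120790 - 36643) = (-222979 + (⅐)*(-15)) + (120790 - 36643) = (-222979 - 15/7) + 84147 = -1560868/7 + 84147 = -971839/7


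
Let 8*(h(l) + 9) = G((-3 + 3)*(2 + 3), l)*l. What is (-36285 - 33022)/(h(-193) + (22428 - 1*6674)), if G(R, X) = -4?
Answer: -138614/31683 ≈ -4.3750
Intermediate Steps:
h(l) = -9 - l/2 (h(l) = -9 + (-4*l)/8 = -9 - l/2)
(-36285 - 33022)/(h(-193) + (22428 - 1*6674)) = (-36285 - 33022)/((-9 - ½*(-193)) + (22428 - 1*6674)) = -69307/((-9 + 193/2) + (22428 - 6674)) = -69307/(175/2 + 15754) = -69307/31683/2 = -69307*2/31683 = -138614/31683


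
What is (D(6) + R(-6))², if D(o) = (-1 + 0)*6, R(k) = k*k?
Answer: 900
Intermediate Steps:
R(k) = k²
D(o) = -6 (D(o) = -1*6 = -6)
(D(6) + R(-6))² = (-6 + (-6)²)² = (-6 + 36)² = 30² = 900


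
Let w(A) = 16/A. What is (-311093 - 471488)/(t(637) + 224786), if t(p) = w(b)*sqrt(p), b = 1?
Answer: -87956626333/25264291362 + 21912268*sqrt(13)/12632145681 ≈ -3.4752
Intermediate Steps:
t(p) = 16*sqrt(p) (t(p) = (16/1)*sqrt(p) = (16*1)*sqrt(p) = 16*sqrt(p))
(-311093 - 471488)/(t(637) + 224786) = (-311093 - 471488)/(16*sqrt(637) + 224786) = -782581/(16*(7*sqrt(13)) + 224786) = -782581/(112*sqrt(13) + 224786) = -782581/(224786 + 112*sqrt(13))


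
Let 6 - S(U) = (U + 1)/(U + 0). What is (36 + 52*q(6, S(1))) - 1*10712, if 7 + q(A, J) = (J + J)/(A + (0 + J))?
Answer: -54992/5 ≈ -10998.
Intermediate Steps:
S(U) = 6 - (1 + U)/U (S(U) = 6 - (U + 1)/(U + 0) = 6 - (1 + U)/U)
q(A, J) = -7 + 2*J/(A + J) (q(A, J) = -7 + (J + J)/(A + (0 + J)) = -7 + (2*J)/(A + J) = -7 + 2*J/(A + J))
(36 + 52*q(6, S(1))) - 1*10712 = (36 + 52*((-7*6 - 5*(5 - 1/1))/(6 + (5 - 1/1)))) - 1*10712 = (36 + 52*((-42 - 5*(5 - 1*1))/(6 + (5 - 1*1)))) - 10712 = (36 + 52*((-42 - 5*(5 - 1))/(6 + (5 - 1)))) - 10712 = (36 + 52*((-42 - 5*4)/(6 + 4))) - 10712 = (36 + 52*((-42 - 20)/10)) - 10712 = (36 + 52*((⅒)*(-62))) - 10712 = (36 + 52*(-31/5)) - 10712 = (36 - 1612/5) - 10712 = -1432/5 - 10712 = -54992/5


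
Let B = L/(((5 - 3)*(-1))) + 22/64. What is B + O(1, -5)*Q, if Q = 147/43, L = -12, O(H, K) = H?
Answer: 13433/1376 ≈ 9.7624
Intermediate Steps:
B = 203/32 (B = -12*(-1/(5 - 3)) + 22/64 = -12/(2*(-1)) + 22*(1/64) = -12/(-2) + 11/32 = -12*(-1/2) + 11/32 = 6 + 11/32 = 203/32 ≈ 6.3438)
Q = 147/43 (Q = 147*(1/43) = 147/43 ≈ 3.4186)
B + O(1, -5)*Q = 203/32 + 1*(147/43) = 203/32 + 147/43 = 13433/1376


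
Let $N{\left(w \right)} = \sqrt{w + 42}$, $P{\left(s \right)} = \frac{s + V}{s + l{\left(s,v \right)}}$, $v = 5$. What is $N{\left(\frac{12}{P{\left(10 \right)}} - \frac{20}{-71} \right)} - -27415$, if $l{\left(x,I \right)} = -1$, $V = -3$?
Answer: $27415 + \frac{\sqrt{14254954}}{497} \approx 27423.0$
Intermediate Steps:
$P{\left(s \right)} = \frac{-3 + s}{-1 + s}$ ($P{\left(s \right)} = \frac{s - 3}{s - 1} = \frac{-3 + s}{-1 + s}$)
$N{\left(w \right)} = \sqrt{42 + w}$
$N{\left(\frac{12}{P{\left(10 \right)}} - \frac{20}{-71} \right)} - -27415 = \sqrt{42 - \left(- \frac{20}{71} - 12 \frac{-1 + 10}{-3 + 10}\right)} - -27415 = \sqrt{42 - \left(- \frac{20}{71} - \frac{12}{\frac{1}{9} \cdot 7}\right)} + 27415 = \sqrt{42 + \left(\frac{12}{\frac{1}{9} \cdot 7} + \frac{20}{71}\right)} + 27415 = \sqrt{42 + \left(\frac{12}{\frac{7}{9}} + \frac{20}{71}\right)} + 27415 = \sqrt{42 + \left(12 \cdot \frac{9}{7} + \frac{20}{71}\right)} + 27415 = \sqrt{42 + \left(\frac{108}{7} + \frac{20}{71}\right)} + 27415 = \sqrt{42 + \frac{7808}{497}} + 27415 = \sqrt{\frac{28682}{497}} + 27415 = \frac{\sqrt{14254954}}{497} + 27415 = 27415 + \frac{\sqrt{14254954}}{497}$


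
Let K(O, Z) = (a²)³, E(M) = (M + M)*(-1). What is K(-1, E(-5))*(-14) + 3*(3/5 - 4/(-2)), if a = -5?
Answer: -1093711/5 ≈ -2.1874e+5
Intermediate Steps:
E(M) = -2*M (E(M) = (2*M)*(-1) = -2*M)
K(O, Z) = 15625 (K(O, Z) = ((-5)²)³ = 25³ = 15625)
K(-1, E(-5))*(-14) + 3*(3/5 - 4/(-2)) = 15625*(-14) + 3*(3/5 - 4/(-2)) = -218750 + 3*(3*(⅕) - 4*(-½)) = -218750 + 3*(⅗ + 2) = -218750 + 3*(13/5) = -218750 + 39/5 = -1093711/5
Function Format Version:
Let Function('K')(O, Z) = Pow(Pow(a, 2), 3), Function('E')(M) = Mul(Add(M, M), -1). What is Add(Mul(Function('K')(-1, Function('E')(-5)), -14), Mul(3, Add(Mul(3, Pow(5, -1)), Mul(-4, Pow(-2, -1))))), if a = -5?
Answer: Rational(-1093711, 5) ≈ -2.1874e+5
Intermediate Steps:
Function('E')(M) = Mul(-2, M) (Function('E')(M) = Mul(Mul(2, M), -1) = Mul(-2, M))
Function('K')(O, Z) = 15625 (Function('K')(O, Z) = Pow(Pow(-5, 2), 3) = Pow(25, 3) = 15625)
Add(Mul(Function('K')(-1, Function('E')(-5)), -14), Mul(3, Add(Mul(3, Pow(5, -1)), Mul(-4, Pow(-2, -1))))) = Add(Mul(15625, -14), Mul(3, Add(Mul(3, Pow(5, -1)), Mul(-4, Pow(-2, -1))))) = Add(-218750, Mul(3, Add(Mul(3, Rational(1, 5)), Mul(-4, Rational(-1, 2))))) = Add(-218750, Mul(3, Add(Rational(3, 5), 2))) = Add(-218750, Mul(3, Rational(13, 5))) = Add(-218750, Rational(39, 5)) = Rational(-1093711, 5)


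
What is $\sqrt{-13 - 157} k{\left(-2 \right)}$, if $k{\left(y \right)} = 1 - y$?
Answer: $3 i \sqrt{170} \approx 39.115 i$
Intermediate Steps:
$\sqrt{-13 - 157} k{\left(-2 \right)} = \sqrt{-13 - 157} \left(1 - -2\right) = \sqrt{-170} \left(1 + 2\right) = i \sqrt{170} \cdot 3 = 3 i \sqrt{170}$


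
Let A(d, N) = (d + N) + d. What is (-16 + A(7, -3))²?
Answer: 25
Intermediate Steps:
A(d, N) = N + 2*d (A(d, N) = (N + d) + d = N + 2*d)
(-16 + A(7, -3))² = (-16 + (-3 + 2*7))² = (-16 + (-3 + 14))² = (-16 + 11)² = (-5)² = 25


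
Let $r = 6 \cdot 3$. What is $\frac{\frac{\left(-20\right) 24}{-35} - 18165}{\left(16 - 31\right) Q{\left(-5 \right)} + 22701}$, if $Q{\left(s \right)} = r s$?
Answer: $- \frac{42353}{56119} \approx -0.7547$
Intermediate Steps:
$r = 18$
$Q{\left(s \right)} = 18 s$
$\frac{\frac{\left(-20\right) 24}{-35} - 18165}{\left(16 - 31\right) Q{\left(-5 \right)} + 22701} = \frac{\frac{\left(-20\right) 24}{-35} - 18165}{\left(16 - 31\right) 18 \left(-5\right) + 22701} = \frac{\left(-480\right) \left(- \frac{1}{35}\right) - 18165}{\left(-15\right) \left(-90\right) + 22701} = \frac{\frac{96}{7} - 18165}{1350 + 22701} = - \frac{127059}{7 \cdot 24051} = \left(- \frac{127059}{7}\right) \frac{1}{24051} = - \frac{42353}{56119}$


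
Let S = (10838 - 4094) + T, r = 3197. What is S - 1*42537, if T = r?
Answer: -32596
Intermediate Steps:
T = 3197
S = 9941 (S = (10838 - 4094) + 3197 = 6744 + 3197 = 9941)
S - 1*42537 = 9941 - 1*42537 = 9941 - 42537 = -32596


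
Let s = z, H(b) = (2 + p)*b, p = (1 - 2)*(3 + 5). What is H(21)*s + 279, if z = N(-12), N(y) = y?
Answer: 1791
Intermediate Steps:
p = -8 (p = -1*8 = -8)
z = -12
H(b) = -6*b (H(b) = (2 - 8)*b = -6*b)
s = -12
H(21)*s + 279 = -6*21*(-12) + 279 = -126*(-12) + 279 = 1512 + 279 = 1791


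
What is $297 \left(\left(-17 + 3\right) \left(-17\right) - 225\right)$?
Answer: $3861$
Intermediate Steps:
$297 \left(\left(-17 + 3\right) \left(-17\right) - 225\right) = 297 \left(\left(-14\right) \left(-17\right) - 225\right) = 297 \left(238 - 225\right) = 297 \cdot 13 = 3861$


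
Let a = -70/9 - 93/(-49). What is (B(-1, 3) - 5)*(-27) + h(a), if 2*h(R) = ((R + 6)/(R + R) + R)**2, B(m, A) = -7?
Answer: 3570815152380289/10460975849352 ≈ 341.35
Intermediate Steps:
a = -2593/441 (a = -70*1/9 - 93*(-1/49) = -70/9 + 93/49 = -2593/441 ≈ -5.8798)
h(R) = (R + (6 + R)/(2*R))**2/2 (h(R) = ((R + 6)/(R + R) + R)**2/2 = ((6 + R)/((2*R)) + R)**2/2 = ((6 + R)*(1/(2*R)) + R)**2/2 = ((6 + R)/(2*R) + R)**2/2 = (R + (6 + R)/(2*R))**2/2)
(B(-1, 3) - 5)*(-27) + h(a) = (-7 - 5)*(-27) + (6 - 2593/441 + 2*(-2593/441)**2)**2/(8*(-2593/441)**2) = -12*(-27) + (1/8)*(194481/6723649)*(6 - 2593/441 + 2*(6723649/194481))**2 = 324 + (1/8)*(194481/6723649)*(6 - 2593/441 + 13447298/194481)**2 = 324 + (1/8)*(194481/6723649)*(13470671/194481)**2 = 324 + (1/8)*(194481/6723649)*(181458977190241/37822859361) = 324 + 181458977190241/10460975849352 = 3570815152380289/10460975849352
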